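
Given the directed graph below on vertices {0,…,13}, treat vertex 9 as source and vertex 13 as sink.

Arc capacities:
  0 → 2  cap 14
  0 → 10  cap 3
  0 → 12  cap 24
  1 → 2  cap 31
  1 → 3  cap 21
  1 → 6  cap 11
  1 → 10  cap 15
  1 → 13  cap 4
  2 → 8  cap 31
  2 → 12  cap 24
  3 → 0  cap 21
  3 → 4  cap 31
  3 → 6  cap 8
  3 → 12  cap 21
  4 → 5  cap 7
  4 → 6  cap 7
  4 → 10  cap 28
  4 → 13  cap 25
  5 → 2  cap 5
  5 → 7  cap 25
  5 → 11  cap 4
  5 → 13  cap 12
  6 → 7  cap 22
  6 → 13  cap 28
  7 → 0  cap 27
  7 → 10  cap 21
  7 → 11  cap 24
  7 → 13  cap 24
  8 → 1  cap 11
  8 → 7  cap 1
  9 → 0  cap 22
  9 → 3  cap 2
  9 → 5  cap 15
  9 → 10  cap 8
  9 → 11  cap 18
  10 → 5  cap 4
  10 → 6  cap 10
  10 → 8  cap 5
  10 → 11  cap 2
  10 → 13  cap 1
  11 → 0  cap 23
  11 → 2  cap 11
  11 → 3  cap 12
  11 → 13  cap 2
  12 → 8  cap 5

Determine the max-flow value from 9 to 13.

Maximum flow value: 54

augment #1: 9→5→13 bottleneck 12, total now 12
augment #2: 9→10→13 bottleneck 1, total now 13
augment #3: 9→11→13 bottleneck 2, total now 15
augment #4: 9→3→4→13 bottleneck 2, total now 17
augment #5: 9→5→7→13 bottleneck 3, total now 20
augment #6: 9→10→6→13 bottleneck 7, total now 27
augment #7: 9→0→10→6→13 bottleneck 3, total now 30
augment #8: 9→11→3→4→13 bottleneck 12, total now 42
augment #9: 9→0→2→8→1→13 bottleneck 4, total now 46
augment #10: 9→0→2→8→7→13 bottleneck 1, total now 47
augment #11: 9→0→2→8→1→6→13 bottleneck 7, total now 54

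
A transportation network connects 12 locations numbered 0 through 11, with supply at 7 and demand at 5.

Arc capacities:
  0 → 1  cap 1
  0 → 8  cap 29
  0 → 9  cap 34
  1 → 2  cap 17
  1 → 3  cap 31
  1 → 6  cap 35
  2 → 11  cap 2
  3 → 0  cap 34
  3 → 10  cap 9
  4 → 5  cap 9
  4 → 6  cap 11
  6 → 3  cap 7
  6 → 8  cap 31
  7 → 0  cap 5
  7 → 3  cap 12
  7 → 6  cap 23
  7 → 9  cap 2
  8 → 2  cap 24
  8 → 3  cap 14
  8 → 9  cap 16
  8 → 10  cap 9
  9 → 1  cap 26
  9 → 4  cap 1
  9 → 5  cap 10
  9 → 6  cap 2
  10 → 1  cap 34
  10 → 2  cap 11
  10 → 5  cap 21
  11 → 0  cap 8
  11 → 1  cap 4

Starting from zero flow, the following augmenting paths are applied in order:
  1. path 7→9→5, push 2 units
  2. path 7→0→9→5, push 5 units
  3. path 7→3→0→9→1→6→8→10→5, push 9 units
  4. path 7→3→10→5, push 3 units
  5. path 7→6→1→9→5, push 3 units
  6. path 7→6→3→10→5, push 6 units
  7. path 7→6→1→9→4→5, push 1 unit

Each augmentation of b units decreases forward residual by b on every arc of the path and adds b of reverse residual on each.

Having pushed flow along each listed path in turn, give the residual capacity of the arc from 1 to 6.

Residual capacity of (1,6): 30

after path 1 (7→9→5, push 2): res(1,6)=35
after path 2 (7→0→9→5, push 5): res(1,6)=35
after path 3 (7→3→0→9→1→6→8→10→5, push 9): res(1,6)=26
after path 4 (7→3→10→5, push 3): res(1,6)=26
after path 5 (7→6→1→9→5, push 3): res(1,6)=29
after path 6 (7→6→3→10→5, push 6): res(1,6)=29
after path 7 (7→6→1→9→4→5, push 1): res(1,6)=30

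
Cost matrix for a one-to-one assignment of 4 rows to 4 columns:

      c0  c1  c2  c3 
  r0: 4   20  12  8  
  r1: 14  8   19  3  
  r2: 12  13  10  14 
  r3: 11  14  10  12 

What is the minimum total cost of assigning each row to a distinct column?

optimal assignment: row0→col0 (cost 4), row1→col3 (cost 3), row2→col1 (cost 13), row3→col2 (cost 10)
total = 4 + 3 + 13 + 10 = 30

Minimum assignment cost: 30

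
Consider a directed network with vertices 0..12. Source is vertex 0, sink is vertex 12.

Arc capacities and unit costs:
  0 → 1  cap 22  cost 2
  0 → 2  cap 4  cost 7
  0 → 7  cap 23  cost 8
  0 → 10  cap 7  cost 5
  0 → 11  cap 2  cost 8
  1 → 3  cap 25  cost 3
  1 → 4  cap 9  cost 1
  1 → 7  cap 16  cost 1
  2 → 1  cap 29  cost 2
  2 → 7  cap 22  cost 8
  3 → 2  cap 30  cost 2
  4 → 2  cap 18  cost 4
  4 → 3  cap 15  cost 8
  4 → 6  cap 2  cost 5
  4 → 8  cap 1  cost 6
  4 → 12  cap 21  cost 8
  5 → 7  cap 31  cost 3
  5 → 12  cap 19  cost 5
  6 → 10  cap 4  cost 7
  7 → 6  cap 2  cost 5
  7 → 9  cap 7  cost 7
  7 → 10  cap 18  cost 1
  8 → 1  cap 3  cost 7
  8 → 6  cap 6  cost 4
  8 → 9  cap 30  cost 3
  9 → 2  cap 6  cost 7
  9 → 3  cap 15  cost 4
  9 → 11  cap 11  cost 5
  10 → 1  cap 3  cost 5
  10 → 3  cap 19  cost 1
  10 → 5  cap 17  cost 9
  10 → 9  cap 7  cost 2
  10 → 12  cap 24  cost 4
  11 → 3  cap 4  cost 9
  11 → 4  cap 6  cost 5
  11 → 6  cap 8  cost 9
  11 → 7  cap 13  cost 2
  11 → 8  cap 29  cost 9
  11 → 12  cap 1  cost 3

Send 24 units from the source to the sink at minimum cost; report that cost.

shortest-cost path #1: 0→1→7→10→12 push 16 @ unit cost 8 (adds 128)
shortest-cost path #2: 0→10→12 push 7 @ unit cost 9 (adds 63)
shortest-cost path #3: 0→1→4→12 push 1 @ unit cost 11 (adds 11)
total cost = 202

Minimum cost for 24 units: 202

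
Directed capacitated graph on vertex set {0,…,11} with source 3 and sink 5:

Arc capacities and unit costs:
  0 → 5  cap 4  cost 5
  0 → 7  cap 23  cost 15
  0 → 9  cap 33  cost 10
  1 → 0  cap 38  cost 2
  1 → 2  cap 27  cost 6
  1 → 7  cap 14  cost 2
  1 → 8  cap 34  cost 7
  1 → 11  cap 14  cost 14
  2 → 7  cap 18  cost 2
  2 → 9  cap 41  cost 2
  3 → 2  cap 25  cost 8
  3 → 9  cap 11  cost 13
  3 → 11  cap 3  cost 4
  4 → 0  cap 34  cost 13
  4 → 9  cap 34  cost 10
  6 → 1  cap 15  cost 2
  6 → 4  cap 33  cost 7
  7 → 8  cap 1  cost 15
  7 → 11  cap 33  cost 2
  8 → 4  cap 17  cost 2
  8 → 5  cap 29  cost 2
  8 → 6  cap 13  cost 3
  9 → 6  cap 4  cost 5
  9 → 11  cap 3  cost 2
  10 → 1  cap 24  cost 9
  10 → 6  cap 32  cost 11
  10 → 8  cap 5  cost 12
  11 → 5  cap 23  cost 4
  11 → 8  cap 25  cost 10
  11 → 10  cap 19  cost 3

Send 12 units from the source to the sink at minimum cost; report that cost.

Minimum cost for 12 units: 168

shortest-cost path #1: 3→11→5 push 3 @ unit cost 8 (adds 24)
shortest-cost path #2: 3→2→7→11→5 push 9 @ unit cost 16 (adds 144)
total cost = 168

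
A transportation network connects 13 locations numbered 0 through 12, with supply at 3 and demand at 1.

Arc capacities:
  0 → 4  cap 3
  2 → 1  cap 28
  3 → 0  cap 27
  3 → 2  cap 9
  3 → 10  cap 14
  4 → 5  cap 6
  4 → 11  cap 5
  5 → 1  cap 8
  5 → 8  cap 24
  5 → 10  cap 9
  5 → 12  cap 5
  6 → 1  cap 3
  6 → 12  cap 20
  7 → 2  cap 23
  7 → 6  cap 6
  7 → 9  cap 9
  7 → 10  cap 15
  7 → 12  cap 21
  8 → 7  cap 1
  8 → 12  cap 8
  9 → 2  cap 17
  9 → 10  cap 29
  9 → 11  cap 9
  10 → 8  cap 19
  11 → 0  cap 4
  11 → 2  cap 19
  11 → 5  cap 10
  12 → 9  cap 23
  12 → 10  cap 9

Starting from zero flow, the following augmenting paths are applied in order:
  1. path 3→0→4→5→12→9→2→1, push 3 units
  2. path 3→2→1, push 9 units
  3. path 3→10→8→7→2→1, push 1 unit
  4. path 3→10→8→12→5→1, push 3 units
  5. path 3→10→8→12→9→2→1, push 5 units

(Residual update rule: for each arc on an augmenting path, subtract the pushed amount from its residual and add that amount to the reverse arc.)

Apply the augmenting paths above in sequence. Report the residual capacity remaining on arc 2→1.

Residual capacity of (2,1): 10

after path 1 (3→0→4→5→12→9→2→1, push 3): res(2,1)=25
after path 2 (3→2→1, push 9): res(2,1)=16
after path 3 (3→10→8→7→2→1, push 1): res(2,1)=15
after path 4 (3→10→8→12→5→1, push 3): res(2,1)=15
after path 5 (3→10→8→12→9→2→1, push 5): res(2,1)=10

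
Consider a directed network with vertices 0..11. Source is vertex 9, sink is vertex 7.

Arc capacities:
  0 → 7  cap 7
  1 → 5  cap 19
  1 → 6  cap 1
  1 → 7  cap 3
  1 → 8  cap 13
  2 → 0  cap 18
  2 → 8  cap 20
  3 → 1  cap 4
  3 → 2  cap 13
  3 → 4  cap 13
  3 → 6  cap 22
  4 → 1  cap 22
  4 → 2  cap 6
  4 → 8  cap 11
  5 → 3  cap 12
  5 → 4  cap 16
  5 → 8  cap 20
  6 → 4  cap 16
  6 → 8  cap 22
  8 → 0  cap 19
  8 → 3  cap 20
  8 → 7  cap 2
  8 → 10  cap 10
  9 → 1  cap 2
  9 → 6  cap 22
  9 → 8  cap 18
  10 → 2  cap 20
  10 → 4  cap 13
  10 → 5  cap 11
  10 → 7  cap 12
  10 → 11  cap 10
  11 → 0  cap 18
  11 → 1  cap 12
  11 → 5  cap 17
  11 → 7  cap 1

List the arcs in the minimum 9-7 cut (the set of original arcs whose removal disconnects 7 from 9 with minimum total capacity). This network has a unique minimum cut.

Min-cut arcs: {(0,7), (1,7), (8,7), (8,10)} (total capacity 22)

augment #1: 9→1→7 push 2
augment #2: 9→8→7 push 2
augment #3: 9→8→0→7 push 7
augment #4: 9→8→10→7 push 9
augment #5: 9→6→4→1→7 push 1
augment #6: 9→6→8→10→7 push 1
max flow = 22; residual-reachable set from 9 gives S-side
cut edges (S→T): {(0,7), (1,7), (8,7), (8,10)} total cap 22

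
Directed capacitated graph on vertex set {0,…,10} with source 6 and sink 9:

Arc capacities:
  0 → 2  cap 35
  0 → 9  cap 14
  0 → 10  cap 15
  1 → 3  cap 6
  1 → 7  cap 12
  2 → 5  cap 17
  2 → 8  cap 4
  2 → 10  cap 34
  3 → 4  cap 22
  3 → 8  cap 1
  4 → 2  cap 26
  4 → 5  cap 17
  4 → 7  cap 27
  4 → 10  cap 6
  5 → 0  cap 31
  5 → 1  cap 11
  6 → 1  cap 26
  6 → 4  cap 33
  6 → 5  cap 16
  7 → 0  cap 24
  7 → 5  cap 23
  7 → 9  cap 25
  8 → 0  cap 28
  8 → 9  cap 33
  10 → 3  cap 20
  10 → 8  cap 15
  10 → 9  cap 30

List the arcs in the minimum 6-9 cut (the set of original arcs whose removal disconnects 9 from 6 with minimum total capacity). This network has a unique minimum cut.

augment #1: 6→1→7→9 push 12
augment #2: 6→4→7→9 push 13
augment #3: 6→4→10→9 push 6
augment #4: 6→5→0→9 push 14
augment #5: 6→1→3→8→9 push 1
augment #6: 6→4→2→8→9 push 4
augment #7: 6→4→2→10→9 push 10
augment #8: 6→5→0→10→9 push 2
augment #9: 6→1→3→4→2→10→9 push 5
max flow = 67; residual-reachable set from 6 gives S-side
cut edges (S→T): {(1,3), (1,7), (6,4), (6,5)} total cap 67

Min-cut arcs: {(1,3), (1,7), (6,4), (6,5)} (total capacity 67)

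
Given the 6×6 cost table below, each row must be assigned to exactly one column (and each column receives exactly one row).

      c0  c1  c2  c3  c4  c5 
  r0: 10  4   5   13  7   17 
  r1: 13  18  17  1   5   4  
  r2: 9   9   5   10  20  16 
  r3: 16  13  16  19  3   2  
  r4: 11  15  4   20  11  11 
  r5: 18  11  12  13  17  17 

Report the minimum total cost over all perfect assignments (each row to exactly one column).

optimal assignment: row0→col4 (cost 7), row1→col3 (cost 1), row2→col0 (cost 9), row3→col5 (cost 2), row4→col2 (cost 4), row5→col1 (cost 11)
total = 7 + 1 + 9 + 2 + 4 + 11 = 34

Minimum assignment cost: 34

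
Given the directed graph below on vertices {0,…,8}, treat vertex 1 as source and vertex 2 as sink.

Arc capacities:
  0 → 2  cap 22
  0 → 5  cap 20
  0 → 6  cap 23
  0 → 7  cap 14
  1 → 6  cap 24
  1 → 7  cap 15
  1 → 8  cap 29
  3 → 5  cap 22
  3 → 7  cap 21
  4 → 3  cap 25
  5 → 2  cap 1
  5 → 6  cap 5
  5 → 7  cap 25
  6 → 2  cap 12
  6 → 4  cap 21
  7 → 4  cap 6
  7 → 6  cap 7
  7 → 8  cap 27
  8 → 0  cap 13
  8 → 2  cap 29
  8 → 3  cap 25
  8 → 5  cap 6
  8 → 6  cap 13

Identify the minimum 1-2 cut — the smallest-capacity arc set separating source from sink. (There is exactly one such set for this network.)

augment #1: 1→6→2 push 12
augment #2: 1→8→2 push 29
augment #3: 1→7→8→0→2 push 13
augment #4: 1→7→8→5→2 push 1
max flow = 55; residual-reachable set from 1 gives S-side
cut edges (S→T): {(5,2), (6,2), (8,0), (8,2)} total cap 55

Min-cut arcs: {(5,2), (6,2), (8,0), (8,2)} (total capacity 55)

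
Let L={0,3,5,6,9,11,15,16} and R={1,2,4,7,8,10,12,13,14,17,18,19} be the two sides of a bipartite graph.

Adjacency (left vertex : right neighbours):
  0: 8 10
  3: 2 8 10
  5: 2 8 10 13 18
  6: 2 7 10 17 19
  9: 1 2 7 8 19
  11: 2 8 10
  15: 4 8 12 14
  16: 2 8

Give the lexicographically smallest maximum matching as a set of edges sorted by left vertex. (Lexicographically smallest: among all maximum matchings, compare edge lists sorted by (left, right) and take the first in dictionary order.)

|M| = 7 (so the lex-smallest maximum matching has 7 edges)
process left vertices in ascending order; for each, take the smallest-labelled available neighbour that still permits 7 edges overall, or leave it unmatched if none does
lex-smallest matching: {0-8, 3-2, 5-13, 6-7, 9-1, 11-10, 15-4}

Lex-smallest maximum matching: {(0,8), (3,2), (5,13), (6,7), (9,1), (11,10), (15,4)}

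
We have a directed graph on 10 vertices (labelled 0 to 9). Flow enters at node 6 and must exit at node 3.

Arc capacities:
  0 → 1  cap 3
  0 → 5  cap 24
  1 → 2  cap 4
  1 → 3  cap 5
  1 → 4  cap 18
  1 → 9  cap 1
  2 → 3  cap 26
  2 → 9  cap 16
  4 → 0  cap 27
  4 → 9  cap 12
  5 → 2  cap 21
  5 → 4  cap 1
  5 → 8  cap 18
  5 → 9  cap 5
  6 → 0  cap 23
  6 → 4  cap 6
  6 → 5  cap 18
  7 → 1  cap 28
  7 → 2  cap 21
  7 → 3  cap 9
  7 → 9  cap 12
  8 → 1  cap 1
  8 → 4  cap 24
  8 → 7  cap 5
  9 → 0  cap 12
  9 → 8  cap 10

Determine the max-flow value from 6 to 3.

Maximum flow value: 30

augment #1: 6→0→1→3 bottleneck 3, total now 3
augment #2: 6→5→2→3 bottleneck 18, total now 21
augment #3: 6→0→5→2→3 bottleneck 3, total now 24
augment #4: 6→0→5→8→1→3 bottleneck 1, total now 25
augment #5: 6→0→5→8→7→3 bottleneck 5, total now 30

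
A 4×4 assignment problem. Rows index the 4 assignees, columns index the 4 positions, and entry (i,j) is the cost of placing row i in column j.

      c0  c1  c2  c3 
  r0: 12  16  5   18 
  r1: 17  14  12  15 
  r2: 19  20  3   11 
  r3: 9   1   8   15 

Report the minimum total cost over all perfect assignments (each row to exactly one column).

Minimum assignment cost: 31

optimal assignment: row0→col0 (cost 12), row1→col3 (cost 15), row2→col2 (cost 3), row3→col1 (cost 1)
total = 12 + 15 + 3 + 1 = 31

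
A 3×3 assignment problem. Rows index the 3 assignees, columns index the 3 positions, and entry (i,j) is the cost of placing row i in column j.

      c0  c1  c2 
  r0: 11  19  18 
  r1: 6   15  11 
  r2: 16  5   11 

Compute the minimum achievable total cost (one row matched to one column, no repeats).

optimal assignment: row0→col0 (cost 11), row1→col2 (cost 11), row2→col1 (cost 5)
total = 11 + 11 + 5 = 27

Minimum assignment cost: 27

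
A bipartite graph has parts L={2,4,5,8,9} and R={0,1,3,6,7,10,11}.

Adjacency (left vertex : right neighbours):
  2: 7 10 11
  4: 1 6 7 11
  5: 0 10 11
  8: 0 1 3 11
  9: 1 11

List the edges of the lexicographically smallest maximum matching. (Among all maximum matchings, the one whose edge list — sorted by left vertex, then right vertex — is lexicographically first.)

Lex-smallest maximum matching: {(2,7), (4,1), (5,0), (8,3), (9,11)}

|M| = 5 (so the lex-smallest maximum matching has 5 edges)
process left vertices in ascending order; for each, take the smallest-labelled available neighbour that still permits 5 edges overall, or leave it unmatched if none does
lex-smallest matching: {2-7, 4-1, 5-0, 8-3, 9-11}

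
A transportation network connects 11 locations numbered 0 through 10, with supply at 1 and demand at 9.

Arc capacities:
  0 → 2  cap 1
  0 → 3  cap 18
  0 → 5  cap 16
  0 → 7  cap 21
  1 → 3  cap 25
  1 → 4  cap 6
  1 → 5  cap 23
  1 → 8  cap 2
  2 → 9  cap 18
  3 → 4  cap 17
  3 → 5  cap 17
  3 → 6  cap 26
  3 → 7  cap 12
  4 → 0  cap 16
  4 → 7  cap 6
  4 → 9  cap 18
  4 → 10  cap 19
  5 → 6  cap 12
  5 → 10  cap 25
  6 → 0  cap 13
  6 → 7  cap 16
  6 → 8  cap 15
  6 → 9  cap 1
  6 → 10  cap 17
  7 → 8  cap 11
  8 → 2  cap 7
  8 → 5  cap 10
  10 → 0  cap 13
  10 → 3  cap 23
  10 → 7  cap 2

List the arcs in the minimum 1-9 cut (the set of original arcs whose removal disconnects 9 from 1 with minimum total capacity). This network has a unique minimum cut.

augment #1: 1→4→9 push 6
augment #2: 1→3→4→9 push 12
augment #3: 1→3→6→9 push 1
augment #4: 1→8→2→9 push 2
augment #5: 1→3→4→0→2→9 push 1
augment #6: 1→3→6→8→2→9 push 5
max flow = 27; residual-reachable set from 1 gives S-side
cut edges (S→T): {(0,2), (4,9), (6,9), (8,2)} total cap 27

Min-cut arcs: {(0,2), (4,9), (6,9), (8,2)} (total capacity 27)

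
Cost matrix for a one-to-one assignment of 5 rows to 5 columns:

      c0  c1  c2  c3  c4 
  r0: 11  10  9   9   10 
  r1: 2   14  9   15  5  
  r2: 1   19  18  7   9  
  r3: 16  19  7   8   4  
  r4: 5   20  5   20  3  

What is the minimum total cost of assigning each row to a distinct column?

Minimum assignment cost: 28

optimal assignment: row0→col1 (cost 10), row1→col0 (cost 2), row2→col3 (cost 7), row3→col4 (cost 4), row4→col2 (cost 5)
total = 10 + 2 + 7 + 4 + 5 = 28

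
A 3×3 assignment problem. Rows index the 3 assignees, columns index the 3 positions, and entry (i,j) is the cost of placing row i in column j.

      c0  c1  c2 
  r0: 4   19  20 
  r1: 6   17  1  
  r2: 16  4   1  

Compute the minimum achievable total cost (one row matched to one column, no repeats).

Minimum assignment cost: 9

optimal assignment: row0→col0 (cost 4), row1→col2 (cost 1), row2→col1 (cost 4)
total = 4 + 1 + 4 = 9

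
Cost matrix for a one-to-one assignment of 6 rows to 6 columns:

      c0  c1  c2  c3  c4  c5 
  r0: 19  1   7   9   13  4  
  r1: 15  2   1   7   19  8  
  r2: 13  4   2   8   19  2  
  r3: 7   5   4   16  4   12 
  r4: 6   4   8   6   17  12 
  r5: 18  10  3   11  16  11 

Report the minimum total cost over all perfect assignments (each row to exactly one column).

Minimum assignment cost: 23

optimal assignment: row0→col1 (cost 1), row1→col3 (cost 7), row2→col5 (cost 2), row3→col4 (cost 4), row4→col0 (cost 6), row5→col2 (cost 3)
total = 1 + 7 + 2 + 4 + 6 + 3 = 23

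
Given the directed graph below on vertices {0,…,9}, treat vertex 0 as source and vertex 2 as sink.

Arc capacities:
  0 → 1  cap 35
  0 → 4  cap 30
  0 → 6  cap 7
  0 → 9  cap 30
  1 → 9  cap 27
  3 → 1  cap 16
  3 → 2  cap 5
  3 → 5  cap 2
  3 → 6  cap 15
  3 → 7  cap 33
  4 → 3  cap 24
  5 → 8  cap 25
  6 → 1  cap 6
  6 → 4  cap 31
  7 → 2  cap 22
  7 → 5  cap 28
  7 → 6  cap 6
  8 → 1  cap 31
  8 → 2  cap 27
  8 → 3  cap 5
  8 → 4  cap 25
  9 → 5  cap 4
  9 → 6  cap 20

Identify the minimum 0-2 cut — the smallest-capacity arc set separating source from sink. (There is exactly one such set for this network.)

augment #1: 0→4→3→2 push 5
augment #2: 0→4→3→7→2 push 19
augment #3: 0→9→5→8→2 push 4
max flow = 28; residual-reachable set from 0 gives S-side
cut edges (S→T): {(4,3), (9,5)} total cap 28

Min-cut arcs: {(4,3), (9,5)} (total capacity 28)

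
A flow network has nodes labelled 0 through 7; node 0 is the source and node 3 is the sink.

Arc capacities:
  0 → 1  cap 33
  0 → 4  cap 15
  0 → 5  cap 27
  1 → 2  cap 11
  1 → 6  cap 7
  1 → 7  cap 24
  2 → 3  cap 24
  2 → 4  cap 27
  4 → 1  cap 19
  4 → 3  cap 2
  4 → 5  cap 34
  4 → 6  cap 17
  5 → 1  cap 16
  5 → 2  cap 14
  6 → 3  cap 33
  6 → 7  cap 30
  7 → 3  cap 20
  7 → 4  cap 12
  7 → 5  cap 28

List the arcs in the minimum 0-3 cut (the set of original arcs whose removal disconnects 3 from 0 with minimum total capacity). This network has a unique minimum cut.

augment #1: 0→4→3 push 2
augment #2: 0→1→2→3 push 11
augment #3: 0→1→6→3 push 7
augment #4: 0→1→7→3 push 15
augment #5: 0→4→6→3 push 13
augment #6: 0→5→2→3 push 13
augment #7: 0→5→1→7→3 push 5
augment #8: 0→5→2→4→6→3 push 1
augment #9: 0→5→1→7→4→6→3 push 3
max flow = 70; residual-reachable set from 0 gives S-side
cut edges (S→T): {(1,6), (2,3), (4,3), (4,6), (7,3)} total cap 70

Min-cut arcs: {(1,6), (2,3), (4,3), (4,6), (7,3)} (total capacity 70)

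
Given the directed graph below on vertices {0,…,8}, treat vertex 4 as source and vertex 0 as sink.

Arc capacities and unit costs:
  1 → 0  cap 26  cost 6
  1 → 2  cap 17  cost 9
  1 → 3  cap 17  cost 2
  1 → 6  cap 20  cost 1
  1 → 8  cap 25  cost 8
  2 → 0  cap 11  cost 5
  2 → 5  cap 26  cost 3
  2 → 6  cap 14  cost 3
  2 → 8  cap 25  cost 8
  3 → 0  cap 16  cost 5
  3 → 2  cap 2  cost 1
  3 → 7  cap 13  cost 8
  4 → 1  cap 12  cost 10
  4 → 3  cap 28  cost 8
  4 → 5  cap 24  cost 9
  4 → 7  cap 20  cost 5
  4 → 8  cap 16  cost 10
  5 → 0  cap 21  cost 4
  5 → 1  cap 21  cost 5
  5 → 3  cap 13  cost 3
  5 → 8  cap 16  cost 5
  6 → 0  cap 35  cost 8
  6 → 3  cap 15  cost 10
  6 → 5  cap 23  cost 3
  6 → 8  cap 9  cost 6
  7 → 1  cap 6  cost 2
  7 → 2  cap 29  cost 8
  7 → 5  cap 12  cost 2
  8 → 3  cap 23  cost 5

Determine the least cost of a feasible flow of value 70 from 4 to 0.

Minimum cost for 70 units: 1011

shortest-cost path #1: 4→7→5→0 push 12 @ unit cost 11 (adds 132)
shortest-cost path #2: 4→5→0 push 9 @ unit cost 13 (adds 117)
shortest-cost path #3: 4→7→1→0 push 6 @ unit cost 13 (adds 78)
shortest-cost path #4: 4→3→0 push 16 @ unit cost 13 (adds 208)
shortest-cost path #5: 4→3→2→0 push 2 @ unit cost 14 (adds 28)
shortest-cost path #6: 4→1→0 push 12 @ unit cost 16 (adds 192)
shortest-cost path #7: 4→7→2→0 push 2 @ unit cost 18 (adds 36)
shortest-cost path #8: 4→5→1→0 push 8 @ unit cost 20 (adds 160)
shortest-cost path #9: 4→5→7→2→0 push 3 @ unit cost 20 (adds 60)
total cost = 1011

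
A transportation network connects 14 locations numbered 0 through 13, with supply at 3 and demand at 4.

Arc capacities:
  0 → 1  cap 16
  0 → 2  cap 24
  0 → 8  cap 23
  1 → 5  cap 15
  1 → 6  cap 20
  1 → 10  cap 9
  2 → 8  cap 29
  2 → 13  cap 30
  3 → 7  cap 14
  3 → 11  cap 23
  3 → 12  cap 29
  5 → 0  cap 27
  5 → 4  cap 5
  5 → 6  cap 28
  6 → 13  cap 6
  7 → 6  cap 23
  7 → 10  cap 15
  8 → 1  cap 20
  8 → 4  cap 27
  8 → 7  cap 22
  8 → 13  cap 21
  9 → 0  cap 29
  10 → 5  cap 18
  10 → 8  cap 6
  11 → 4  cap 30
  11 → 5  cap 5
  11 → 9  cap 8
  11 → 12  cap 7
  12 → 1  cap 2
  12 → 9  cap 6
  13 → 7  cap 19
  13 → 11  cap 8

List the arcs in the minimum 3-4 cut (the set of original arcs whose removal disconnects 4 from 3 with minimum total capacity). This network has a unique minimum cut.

Min-cut arcs: {(3,7), (3,11), (12,1), (12,9)} (total capacity 45)

augment #1: 3→11→4 push 23
augment #2: 3→7→10→5→4 push 5
augment #3: 3→7→10→8→4 push 6
augment #4: 3→7→6→13→11→4 push 3
augment #5: 3→12→9→0→8→4 push 6
augment #6: 3→12→1→5→0→8→4 push 2
max flow = 45; residual-reachable set from 3 gives S-side
cut edges (S→T): {(3,7), (3,11), (12,1), (12,9)} total cap 45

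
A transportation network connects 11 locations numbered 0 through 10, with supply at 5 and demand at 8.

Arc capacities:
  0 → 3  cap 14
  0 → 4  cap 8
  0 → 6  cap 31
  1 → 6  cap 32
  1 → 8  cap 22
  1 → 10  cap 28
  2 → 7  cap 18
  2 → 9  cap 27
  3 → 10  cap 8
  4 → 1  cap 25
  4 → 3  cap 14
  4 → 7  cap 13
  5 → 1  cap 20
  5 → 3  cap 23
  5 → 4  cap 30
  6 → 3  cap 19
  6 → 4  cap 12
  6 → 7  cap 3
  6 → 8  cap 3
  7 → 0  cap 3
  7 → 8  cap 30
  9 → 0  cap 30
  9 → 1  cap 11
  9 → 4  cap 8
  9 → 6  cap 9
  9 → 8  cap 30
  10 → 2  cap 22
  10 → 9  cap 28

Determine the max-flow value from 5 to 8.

Maximum flow value: 58

augment #1: 5→1→8 bottleneck 20, total now 20
augment #2: 5→4→1→8 bottleneck 2, total now 22
augment #3: 5→4→7→8 bottleneck 13, total now 35
augment #4: 5→3→10→9→8 bottleneck 8, total now 43
augment #5: 5→4→1→6→8 bottleneck 3, total now 46
augment #6: 5→4→1→6→7→8 bottleneck 3, total now 49
augment #7: 5→4→1→10→9→8 bottleneck 9, total now 58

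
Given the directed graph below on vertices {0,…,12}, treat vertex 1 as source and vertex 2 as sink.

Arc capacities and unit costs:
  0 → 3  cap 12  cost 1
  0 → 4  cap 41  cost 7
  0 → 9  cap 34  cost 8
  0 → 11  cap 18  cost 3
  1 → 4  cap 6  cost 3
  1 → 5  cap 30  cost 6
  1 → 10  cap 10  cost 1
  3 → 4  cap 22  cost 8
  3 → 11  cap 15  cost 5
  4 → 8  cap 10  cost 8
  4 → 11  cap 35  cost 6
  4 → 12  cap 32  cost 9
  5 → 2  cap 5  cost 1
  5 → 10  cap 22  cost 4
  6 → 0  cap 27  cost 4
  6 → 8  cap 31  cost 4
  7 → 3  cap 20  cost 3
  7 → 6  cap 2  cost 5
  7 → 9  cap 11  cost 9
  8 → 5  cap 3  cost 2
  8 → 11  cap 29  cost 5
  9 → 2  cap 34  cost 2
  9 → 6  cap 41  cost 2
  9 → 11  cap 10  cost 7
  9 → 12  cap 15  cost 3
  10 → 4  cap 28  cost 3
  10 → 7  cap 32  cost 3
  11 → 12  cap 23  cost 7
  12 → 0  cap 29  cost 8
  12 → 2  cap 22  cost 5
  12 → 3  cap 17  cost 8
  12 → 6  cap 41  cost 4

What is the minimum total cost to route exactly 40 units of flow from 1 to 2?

shortest-cost path #1: 1→5→2 push 5 @ unit cost 7 (adds 35)
shortest-cost path #2: 1→10→7→9→2 push 10 @ unit cost 15 (adds 150)
shortest-cost path #3: 1→4→12→2 push 6 @ unit cost 17 (adds 102)
shortest-cost path #4: 1→5→10→7→9→2 push 1 @ unit cost 24 (adds 24)
shortest-cost path #5: 1→5→10→4→12→2 push 16 @ unit cost 27 (adds 432)
shortest-cost path #6: 1→5→10→7→6→0→9→2 push 2 @ unit cost 32 (adds 64)
total cost = 807

Minimum cost for 40 units: 807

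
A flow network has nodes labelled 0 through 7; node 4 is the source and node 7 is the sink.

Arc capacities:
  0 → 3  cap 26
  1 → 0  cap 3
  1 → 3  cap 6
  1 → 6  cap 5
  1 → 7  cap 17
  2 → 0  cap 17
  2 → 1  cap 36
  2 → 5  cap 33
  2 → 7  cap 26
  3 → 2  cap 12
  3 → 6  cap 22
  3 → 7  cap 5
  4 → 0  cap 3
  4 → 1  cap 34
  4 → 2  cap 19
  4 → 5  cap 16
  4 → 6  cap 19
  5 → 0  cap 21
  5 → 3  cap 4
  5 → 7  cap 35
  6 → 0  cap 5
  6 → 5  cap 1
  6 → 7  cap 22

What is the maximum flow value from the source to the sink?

Maximum flow value: 88

augment #1: 4→1→7 bottleneck 17, total now 17
augment #2: 4→2→7 bottleneck 19, total now 36
augment #3: 4→5→7 bottleneck 16, total now 52
augment #4: 4→6→7 bottleneck 19, total now 71
augment #5: 4→0→3→7 bottleneck 3, total now 74
augment #6: 4→1→3→7 bottleneck 2, total now 76
augment #7: 4→1→6→7 bottleneck 3, total now 79
augment #8: 4→1→3→2→7 bottleneck 4, total now 83
augment #9: 4→1→6→5→7 bottleneck 1, total now 84
augment #10: 4→1→0→3→2→7 bottleneck 3, total now 87
augment #11: 4→1→6→0→3→2→5→7 bottleneck 1, total now 88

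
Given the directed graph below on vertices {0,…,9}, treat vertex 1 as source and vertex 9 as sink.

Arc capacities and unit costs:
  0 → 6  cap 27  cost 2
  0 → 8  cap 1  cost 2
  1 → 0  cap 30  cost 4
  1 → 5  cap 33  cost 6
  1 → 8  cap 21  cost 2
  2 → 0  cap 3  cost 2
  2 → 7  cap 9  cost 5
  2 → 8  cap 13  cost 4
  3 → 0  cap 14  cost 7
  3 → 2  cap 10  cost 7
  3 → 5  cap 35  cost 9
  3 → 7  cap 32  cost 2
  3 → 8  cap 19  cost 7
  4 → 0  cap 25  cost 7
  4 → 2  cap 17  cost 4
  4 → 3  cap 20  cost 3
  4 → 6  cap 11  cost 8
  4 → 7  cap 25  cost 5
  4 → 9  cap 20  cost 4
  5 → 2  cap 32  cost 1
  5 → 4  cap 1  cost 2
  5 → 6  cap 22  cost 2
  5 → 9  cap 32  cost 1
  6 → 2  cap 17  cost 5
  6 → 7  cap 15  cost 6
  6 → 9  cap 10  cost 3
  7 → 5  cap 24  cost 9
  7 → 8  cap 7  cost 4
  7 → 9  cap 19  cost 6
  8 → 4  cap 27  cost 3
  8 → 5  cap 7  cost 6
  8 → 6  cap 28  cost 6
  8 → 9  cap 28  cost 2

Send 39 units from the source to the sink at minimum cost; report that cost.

shortest-cost path #1: 1→8→9 push 21 @ unit cost 4 (adds 84)
shortest-cost path #2: 1→5→9 push 18 @ unit cost 7 (adds 126)
total cost = 210

Minimum cost for 39 units: 210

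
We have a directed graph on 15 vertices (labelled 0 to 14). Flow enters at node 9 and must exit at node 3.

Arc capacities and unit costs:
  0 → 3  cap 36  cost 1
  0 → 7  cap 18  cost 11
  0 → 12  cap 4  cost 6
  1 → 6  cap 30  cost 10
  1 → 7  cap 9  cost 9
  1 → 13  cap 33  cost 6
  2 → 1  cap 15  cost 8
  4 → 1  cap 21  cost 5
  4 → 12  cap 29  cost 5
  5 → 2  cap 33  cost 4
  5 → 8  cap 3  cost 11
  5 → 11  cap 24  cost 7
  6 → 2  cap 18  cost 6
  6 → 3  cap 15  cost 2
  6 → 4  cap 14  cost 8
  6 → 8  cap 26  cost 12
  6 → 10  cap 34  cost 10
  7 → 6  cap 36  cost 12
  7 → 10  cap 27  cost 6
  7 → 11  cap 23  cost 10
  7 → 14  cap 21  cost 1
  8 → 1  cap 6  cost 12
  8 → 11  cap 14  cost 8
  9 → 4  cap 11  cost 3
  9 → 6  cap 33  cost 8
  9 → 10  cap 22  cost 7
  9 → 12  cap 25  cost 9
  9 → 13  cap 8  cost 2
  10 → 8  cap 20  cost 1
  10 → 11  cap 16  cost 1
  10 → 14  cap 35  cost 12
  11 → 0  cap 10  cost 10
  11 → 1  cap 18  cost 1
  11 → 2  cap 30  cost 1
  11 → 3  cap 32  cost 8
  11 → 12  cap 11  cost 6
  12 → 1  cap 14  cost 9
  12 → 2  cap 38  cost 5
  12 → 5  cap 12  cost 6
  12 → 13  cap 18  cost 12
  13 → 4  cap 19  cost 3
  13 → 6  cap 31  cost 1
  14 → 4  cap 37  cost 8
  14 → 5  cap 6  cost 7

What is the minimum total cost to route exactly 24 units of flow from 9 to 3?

shortest-cost path #1: 9→13→6→3 push 8 @ unit cost 5 (adds 40)
shortest-cost path #2: 9→6→3 push 7 @ unit cost 10 (adds 70)
shortest-cost path #3: 9→10→11→3 push 9 @ unit cost 16 (adds 144)
total cost = 254

Minimum cost for 24 units: 254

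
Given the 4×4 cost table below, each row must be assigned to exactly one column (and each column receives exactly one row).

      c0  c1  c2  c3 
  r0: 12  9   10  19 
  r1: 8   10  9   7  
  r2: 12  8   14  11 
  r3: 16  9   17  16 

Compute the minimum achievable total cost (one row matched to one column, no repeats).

Minimum assignment cost: 38

one of 2 optimal assignments: row0→col2 (cost 10), row1→col0 (cost 8), row2→col3 (cost 11), row3→col1 (cost 9)
total = 10 + 8 + 11 + 9 = 38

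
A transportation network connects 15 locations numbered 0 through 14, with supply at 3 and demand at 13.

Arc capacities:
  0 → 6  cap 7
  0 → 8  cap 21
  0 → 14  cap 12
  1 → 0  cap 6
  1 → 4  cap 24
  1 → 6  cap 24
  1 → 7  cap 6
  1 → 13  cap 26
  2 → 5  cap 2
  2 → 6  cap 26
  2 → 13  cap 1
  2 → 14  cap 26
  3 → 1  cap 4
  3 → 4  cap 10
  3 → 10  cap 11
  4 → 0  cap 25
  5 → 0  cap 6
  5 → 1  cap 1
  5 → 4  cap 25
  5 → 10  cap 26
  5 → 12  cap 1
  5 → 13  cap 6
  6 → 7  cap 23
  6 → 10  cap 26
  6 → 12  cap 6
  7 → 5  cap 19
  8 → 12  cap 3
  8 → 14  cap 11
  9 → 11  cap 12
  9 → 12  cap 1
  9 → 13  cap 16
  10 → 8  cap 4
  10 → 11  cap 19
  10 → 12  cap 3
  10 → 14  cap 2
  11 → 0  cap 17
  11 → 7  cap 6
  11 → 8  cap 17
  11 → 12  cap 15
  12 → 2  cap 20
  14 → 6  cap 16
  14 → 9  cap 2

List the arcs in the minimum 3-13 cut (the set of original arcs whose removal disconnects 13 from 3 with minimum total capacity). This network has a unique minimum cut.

Min-cut arcs: {(2,13), (3,1), (5,1), (5,13), (14,9)} (total capacity 14)

augment #1: 3→1→13 push 4
augment #2: 3→10→12→2→13 push 1
augment #3: 3→10→14→9→13 push 2
augment #4: 3→10→11→7→5→13 push 6
augment #5: 3→10→12→2→5→1→13 push 1
max flow = 14; residual-reachable set from 3 gives S-side
cut edges (S→T): {(2,13), (3,1), (5,1), (5,13), (14,9)} total cap 14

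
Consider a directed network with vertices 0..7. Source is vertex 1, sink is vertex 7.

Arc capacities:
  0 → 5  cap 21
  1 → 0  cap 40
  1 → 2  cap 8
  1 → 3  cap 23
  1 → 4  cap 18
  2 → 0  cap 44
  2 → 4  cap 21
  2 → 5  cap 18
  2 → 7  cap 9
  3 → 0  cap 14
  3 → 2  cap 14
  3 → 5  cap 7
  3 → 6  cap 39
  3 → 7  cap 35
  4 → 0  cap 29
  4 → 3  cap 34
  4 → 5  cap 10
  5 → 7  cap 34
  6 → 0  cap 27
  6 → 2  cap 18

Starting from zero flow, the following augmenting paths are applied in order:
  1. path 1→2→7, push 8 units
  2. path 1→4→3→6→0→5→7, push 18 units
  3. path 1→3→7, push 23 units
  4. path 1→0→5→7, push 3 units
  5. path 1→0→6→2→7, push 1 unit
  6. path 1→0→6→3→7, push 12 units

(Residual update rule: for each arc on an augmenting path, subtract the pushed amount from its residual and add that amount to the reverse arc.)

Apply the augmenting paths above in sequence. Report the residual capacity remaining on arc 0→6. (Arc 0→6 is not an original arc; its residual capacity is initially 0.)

after path 1 (1→2→7, push 8): res(0,6)=0
after path 2 (1→4→3→6→0→5→7, push 18): res(0,6)=18
after path 3 (1→3→7, push 23): res(0,6)=18
after path 4 (1→0→5→7, push 3): res(0,6)=18
after path 5 (1→0→6→2→7, push 1): res(0,6)=17
after path 6 (1→0→6→3→7, push 12): res(0,6)=5

Residual capacity of (0,6): 5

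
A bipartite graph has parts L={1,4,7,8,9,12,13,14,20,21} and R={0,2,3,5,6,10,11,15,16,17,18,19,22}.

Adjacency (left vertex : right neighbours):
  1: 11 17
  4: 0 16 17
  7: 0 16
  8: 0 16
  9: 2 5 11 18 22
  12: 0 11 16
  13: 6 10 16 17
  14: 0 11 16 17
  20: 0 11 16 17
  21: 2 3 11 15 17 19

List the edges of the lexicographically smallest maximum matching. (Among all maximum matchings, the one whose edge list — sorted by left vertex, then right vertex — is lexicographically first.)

|M| = 7 (so the lex-smallest maximum matching has 7 edges)
process left vertices in ascending order; for each, take the smallest-labelled available neighbour that still permits 7 edges overall, or leave it unmatched if none does
lex-smallest matching: {1-11, 4-0, 7-16, 9-2, 13-6, 14-17, 21-3}

Lex-smallest maximum matching: {(1,11), (4,0), (7,16), (9,2), (13,6), (14,17), (21,3)}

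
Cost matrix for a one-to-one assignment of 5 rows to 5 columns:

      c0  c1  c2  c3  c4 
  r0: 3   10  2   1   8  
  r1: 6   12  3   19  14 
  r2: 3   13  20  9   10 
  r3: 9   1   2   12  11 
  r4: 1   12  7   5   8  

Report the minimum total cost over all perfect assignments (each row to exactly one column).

Minimum assignment cost: 16

one of 2 optimal assignments: row0→col3 (cost 1), row1→col2 (cost 3), row2→col0 (cost 3), row3→col1 (cost 1), row4→col4 (cost 8)
total = 1 + 3 + 3 + 1 + 8 = 16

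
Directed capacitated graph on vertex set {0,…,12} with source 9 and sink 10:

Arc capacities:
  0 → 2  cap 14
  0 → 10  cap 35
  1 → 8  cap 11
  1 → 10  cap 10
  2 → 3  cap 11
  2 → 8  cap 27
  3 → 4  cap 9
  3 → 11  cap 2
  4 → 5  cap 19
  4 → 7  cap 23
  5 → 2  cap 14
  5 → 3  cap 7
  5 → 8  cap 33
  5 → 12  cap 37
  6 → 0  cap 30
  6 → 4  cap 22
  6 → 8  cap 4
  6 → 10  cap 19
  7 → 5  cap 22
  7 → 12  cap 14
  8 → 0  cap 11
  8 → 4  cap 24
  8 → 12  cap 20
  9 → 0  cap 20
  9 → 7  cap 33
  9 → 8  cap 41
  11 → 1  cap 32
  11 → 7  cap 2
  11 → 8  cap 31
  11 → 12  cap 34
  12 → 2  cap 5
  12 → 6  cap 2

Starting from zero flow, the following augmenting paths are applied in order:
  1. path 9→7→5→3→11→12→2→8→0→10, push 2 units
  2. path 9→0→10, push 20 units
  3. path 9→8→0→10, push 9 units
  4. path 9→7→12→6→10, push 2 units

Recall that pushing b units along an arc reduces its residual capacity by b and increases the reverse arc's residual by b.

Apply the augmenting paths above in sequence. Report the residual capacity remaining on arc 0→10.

after path 1 (9→7→5→3→11→12→2→8→0→10, push 2): res(0,10)=33
after path 2 (9→0→10, push 20): res(0,10)=13
after path 3 (9→8→0→10, push 9): res(0,10)=4
after path 4 (9→7→12→6→10, push 2): res(0,10)=4

Residual capacity of (0,10): 4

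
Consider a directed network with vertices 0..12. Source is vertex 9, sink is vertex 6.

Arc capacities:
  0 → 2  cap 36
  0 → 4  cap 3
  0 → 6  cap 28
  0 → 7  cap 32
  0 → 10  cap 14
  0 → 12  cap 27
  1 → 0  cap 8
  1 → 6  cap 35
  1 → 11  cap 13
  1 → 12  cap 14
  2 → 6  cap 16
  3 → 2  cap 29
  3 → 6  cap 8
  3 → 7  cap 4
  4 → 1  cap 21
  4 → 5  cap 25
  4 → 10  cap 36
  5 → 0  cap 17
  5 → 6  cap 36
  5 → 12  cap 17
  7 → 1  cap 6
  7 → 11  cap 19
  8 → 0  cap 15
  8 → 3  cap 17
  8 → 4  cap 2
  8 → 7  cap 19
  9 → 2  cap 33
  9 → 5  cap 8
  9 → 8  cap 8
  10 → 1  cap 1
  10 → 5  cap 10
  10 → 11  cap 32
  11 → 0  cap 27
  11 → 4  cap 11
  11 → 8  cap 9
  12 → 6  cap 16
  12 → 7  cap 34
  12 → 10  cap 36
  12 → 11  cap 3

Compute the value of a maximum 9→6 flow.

Maximum flow value: 32

augment #1: 9→2→6 bottleneck 16, total now 16
augment #2: 9→5→6 bottleneck 8, total now 24
augment #3: 9→8→0→6 bottleneck 8, total now 32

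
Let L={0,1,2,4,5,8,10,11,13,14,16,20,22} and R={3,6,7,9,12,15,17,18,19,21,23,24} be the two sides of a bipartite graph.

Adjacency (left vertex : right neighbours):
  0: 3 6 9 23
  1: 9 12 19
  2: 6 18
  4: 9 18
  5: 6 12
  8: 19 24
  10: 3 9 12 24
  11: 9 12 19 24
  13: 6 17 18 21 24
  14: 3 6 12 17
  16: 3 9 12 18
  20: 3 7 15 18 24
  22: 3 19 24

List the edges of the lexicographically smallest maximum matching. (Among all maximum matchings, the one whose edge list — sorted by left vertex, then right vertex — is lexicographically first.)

Lex-smallest maximum matching: {(0,23), (1,9), (2,6), (4,18), (5,12), (8,19), (10,3), (11,24), (13,21), (14,17), (20,7)}

|M| = 11 (so the lex-smallest maximum matching has 11 edges)
process left vertices in ascending order; for each, take the smallest-labelled available neighbour that still permits 11 edges overall, or leave it unmatched if none does
lex-smallest matching: {0-23, 1-9, 2-6, 4-18, 5-12, 8-19, 10-3, 11-24, 13-21, 14-17, 20-7}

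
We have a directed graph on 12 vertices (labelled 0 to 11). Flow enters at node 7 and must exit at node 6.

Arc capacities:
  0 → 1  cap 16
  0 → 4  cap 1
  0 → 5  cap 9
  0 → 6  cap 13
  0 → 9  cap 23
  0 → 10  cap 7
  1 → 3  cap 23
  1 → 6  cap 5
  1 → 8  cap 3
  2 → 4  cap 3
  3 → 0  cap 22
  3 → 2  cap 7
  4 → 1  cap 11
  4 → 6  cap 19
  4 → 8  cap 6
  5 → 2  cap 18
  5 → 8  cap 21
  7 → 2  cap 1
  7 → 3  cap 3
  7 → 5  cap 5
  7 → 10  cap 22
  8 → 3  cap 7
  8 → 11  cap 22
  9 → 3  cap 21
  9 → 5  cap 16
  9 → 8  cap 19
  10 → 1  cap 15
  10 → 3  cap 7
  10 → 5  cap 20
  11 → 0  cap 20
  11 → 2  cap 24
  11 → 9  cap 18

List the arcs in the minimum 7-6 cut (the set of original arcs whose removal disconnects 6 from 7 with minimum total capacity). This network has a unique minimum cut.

Min-cut arcs: {(0,4), (0,6), (1,6), (2,4)} (total capacity 22)

augment #1: 7→2→4→6 push 1
augment #2: 7→3→0→6 push 3
augment #3: 7→10→1→6 push 5
augment #4: 7→5→2→4→6 push 2
augment #5: 7→10→3→0→6 push 7
augment #6: 7→5→8→3→0→6 push 3
augment #7: 7→10→1→3→0→4→6 push 1
max flow = 22; residual-reachable set from 7 gives S-side
cut edges (S→T): {(0,4), (0,6), (1,6), (2,4)} total cap 22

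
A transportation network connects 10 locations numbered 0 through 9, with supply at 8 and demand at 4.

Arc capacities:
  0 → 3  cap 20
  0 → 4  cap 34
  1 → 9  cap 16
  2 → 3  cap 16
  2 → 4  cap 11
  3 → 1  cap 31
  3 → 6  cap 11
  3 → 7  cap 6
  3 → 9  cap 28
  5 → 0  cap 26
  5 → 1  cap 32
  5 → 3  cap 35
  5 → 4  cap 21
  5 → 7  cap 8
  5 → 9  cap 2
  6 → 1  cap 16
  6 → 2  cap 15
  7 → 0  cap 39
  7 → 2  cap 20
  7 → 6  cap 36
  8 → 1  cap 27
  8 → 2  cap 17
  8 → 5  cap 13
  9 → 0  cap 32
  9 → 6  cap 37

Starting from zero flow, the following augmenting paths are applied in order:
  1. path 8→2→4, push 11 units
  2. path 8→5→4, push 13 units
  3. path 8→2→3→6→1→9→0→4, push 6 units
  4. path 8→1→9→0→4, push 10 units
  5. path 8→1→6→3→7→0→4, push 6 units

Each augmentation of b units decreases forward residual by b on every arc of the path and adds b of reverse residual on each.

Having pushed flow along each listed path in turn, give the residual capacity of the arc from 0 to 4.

after path 1 (8→2→4, push 11): res(0,4)=34
after path 2 (8→5→4, push 13): res(0,4)=34
after path 3 (8→2→3→6→1→9→0→4, push 6): res(0,4)=28
after path 4 (8→1→9→0→4, push 10): res(0,4)=18
after path 5 (8→1→6→3→7→0→4, push 6): res(0,4)=12

Residual capacity of (0,4): 12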